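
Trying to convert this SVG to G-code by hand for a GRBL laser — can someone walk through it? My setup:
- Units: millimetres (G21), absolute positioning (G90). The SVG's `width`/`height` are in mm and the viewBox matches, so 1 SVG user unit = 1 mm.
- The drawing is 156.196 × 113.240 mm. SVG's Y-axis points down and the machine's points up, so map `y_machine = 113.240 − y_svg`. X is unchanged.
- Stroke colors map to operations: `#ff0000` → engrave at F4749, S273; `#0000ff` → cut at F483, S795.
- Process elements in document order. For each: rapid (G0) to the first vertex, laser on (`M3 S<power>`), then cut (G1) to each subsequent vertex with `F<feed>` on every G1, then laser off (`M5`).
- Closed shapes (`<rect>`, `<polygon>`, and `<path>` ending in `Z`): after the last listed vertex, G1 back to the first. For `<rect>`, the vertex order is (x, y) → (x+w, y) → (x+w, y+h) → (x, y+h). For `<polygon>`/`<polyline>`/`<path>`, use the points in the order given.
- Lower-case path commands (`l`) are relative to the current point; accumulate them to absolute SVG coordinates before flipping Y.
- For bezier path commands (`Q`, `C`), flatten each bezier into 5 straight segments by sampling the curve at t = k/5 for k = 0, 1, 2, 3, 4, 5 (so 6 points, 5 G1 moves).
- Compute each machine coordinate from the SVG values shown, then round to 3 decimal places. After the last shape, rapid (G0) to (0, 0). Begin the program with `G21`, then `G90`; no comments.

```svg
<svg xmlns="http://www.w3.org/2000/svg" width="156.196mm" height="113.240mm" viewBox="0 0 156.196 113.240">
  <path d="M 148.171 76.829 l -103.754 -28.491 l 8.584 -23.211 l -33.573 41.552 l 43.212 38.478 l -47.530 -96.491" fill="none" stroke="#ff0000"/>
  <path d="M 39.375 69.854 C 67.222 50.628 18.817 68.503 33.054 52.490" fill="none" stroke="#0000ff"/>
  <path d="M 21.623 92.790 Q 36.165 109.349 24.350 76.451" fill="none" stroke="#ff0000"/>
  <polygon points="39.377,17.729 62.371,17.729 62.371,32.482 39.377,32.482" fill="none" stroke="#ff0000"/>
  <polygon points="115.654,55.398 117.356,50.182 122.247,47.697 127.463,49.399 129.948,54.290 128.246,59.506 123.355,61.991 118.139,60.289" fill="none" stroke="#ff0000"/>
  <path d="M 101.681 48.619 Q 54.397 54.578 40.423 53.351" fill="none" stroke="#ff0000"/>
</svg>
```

G21
G90
G0 X148.171 Y36.411
M3 S273
G1 X44.417 Y64.902 F4749
G1 X53.001 Y88.113 F4749
G1 X19.428 Y46.561 F4749
G1 X62.640 Y8.083 F4749
G1 X15.110 Y104.574 F4749
M5
G0 X39.375 Y43.386
M3 S795
G1 X48.044 Y51.037 F483
G1 X45.080 Y53.192 F483
G1 X37.149 Y53.257 F483
G1 X30.918 Y54.641 F483
G1 X33.054 Y60.750 F483
M5
G0 X21.623 Y20.450
M3 S273
G1 X26.386 Y15.805 F4749
G1 X29.039 Y15.116 F4749
G1 X29.585 Y18.384 F4749
G1 X28.022 Y25.608 F4749
G1 X24.350 Y36.789 F4749
M5
G0 X39.377 Y95.511
M3 S273
G1 X62.371 Y95.511 F4749
G1 X62.371 Y80.758 F4749
G1 X39.377 Y80.758 F4749
G1 X39.377 Y95.511 F4749
M5
G0 X115.654 Y57.842
M3 S273
G1 X117.356 Y63.058 F4749
G1 X122.247 Y65.543 F4749
G1 X127.463 Y63.841 F4749
G1 X129.948 Y58.950 F4749
G1 X128.246 Y53.734 F4749
G1 X123.355 Y51.249 F4749
G1 X118.139 Y52.951 F4749
G1 X115.654 Y57.842 F4749
M5
G0 X101.681 Y64.621
M3 S273
G1 X84.100 Y62.525 F4749
G1 X69.183 Y61.004 F4749
G1 X56.932 Y60.057 F4749
G1 X47.345 Y59.686 F4749
G1 X40.423 Y59.889 F4749
M5
G0 X0.000 Y0.000

viewBox `0 0 156.196 113.240` with mm width/height → 1 unit = 1 mm. Flip: y_m = 113.240 − y_svg.

**Shape 1** — `<path>` open polyline, stroke `#ff0000` → engrave (S273, F4749). Machine vertices: (148.171,36.411) → (44.417,64.902) → (53.001,88.113) → (19.428,46.561) → (62.640,8.083) → (15.110,104.574). Open path.

**Shape 2** — `<path>` cubic bezier, stroke `#0000ff` → cut (S795, F483). Control points (SVG): P0=(39.375,69.854), P1=(67.222,50.628), P2=(18.817,68.503), P3=(33.054,52.490); sampled at t=k/5. Machine vertices: (39.375,43.386) → (48.044,51.037) → (45.080,53.192) → (37.149,53.257) → (30.918,54.641) → (33.054,60.750). Open path.

**Shape 3** — `<path>` quadratic bezier, stroke `#ff0000` → engrave (S273, F4749). Control points (SVG): P0=(21.623,92.790), P1=(36.165,109.349), P2=(24.350,76.451); sampled at t=k/5. Machine vertices: (21.623,20.450) → (26.386,15.805) → (29.039,15.116) → (29.585,18.384) → (28.022,25.608) → (24.350,36.789). Open path.

**Shape 4** — `<polygon>` rectangle, stroke `#ff0000` → engrave (S273, F4749). Machine vertices: (39.377,95.511) → (62.371,95.511) → (62.371,80.758) → (39.377,80.758) → (39.377,95.511). Closed: final G1 returns to the first vertex.

**Shape 5** — `<polygon>` regular polygon, stroke `#ff0000` → engrave (S273, F4749). Machine vertices: (115.654,57.842) → (117.356,63.058) → (122.247,65.543) → (127.463,63.841) → (129.948,58.950) → (128.246,53.734) → (123.355,51.249) → (118.139,52.951) → (115.654,57.842). Closed: final G1 returns to the first vertex.

**Shape 6** — `<path>` quadratic bezier, stroke `#ff0000` → engrave (S273, F4749). Control points (SVG): P0=(101.681,48.619), P1=(54.397,54.578), P2=(40.423,53.351); sampled at t=k/5. Machine vertices: (101.681,64.621) → (84.100,62.525) → (69.183,61.004) → (56.932,60.057) → (47.345,59.686) → (40.423,59.889). Open path.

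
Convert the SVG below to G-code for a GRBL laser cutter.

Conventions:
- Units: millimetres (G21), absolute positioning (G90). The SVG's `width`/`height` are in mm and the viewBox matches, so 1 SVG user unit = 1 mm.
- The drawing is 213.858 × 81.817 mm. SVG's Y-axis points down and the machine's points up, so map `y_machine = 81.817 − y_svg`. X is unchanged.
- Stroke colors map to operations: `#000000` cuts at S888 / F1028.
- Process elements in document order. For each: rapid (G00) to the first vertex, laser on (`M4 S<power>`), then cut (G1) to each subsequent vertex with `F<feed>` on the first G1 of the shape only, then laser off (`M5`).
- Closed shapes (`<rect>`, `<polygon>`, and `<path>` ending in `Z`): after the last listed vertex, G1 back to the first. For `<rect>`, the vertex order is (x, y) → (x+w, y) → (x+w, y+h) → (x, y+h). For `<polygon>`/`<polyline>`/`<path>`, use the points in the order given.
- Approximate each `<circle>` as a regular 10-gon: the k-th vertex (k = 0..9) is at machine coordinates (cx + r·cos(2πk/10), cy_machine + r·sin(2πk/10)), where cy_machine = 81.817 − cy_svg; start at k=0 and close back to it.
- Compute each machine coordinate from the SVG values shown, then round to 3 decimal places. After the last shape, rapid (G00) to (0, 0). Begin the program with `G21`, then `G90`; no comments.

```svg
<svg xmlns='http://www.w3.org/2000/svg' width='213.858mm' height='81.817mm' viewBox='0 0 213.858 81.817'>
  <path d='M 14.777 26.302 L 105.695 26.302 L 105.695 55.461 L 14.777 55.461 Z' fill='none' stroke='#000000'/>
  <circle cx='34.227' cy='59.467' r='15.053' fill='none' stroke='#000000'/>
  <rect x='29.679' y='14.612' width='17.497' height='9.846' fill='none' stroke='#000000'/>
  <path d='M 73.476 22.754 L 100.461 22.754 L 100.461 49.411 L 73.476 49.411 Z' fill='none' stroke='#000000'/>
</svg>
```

Since the viewBox matches the mm dimensions, user units are millimetres directly. The only transform is the Y-flip y_m = 81.817 − y_svg.

Shape 1 is a rectangle drawn with `<path>`. Its stroke #000000 means cut at S888, F1028. After flipping Y the toolpath is (14.777,55.515) → (105.695,55.515) → (105.695,26.356) → (14.777,26.356) → (14.777,55.515), returning to the start.

Shape 2 is a circle drawn with `<circle>`. Its stroke #000000 means cut at S888, F1028. After flipping Y the toolpath is (49.280,22.350) → (46.405,31.198) → (38.879,36.666) → (29.575,36.666) → (22.049,31.198) → (19.174,22.350) → (22.049,13.502) → (29.575,8.034) → (38.879,8.034) → (46.405,13.502) → (49.280,22.350), returning to the start.

Shape 3 is a rectangle drawn with `<rect>`. Its stroke #000000 means cut at S888, F1028. After flipping Y the toolpath is (29.679,67.205) → (47.176,67.205) → (47.176,57.359) → (29.679,57.359) → (29.679,67.205), returning to the start.

Shape 4 is a rectangle drawn with `<path>`. Its stroke #000000 means cut at S888, F1028. After flipping Y the toolpath is (73.476,59.063) → (100.461,59.063) → (100.461,32.406) → (73.476,32.406) → (73.476,59.063), returning to the start.

G21
G90
G00 X14.777 Y55.515
M4 S888
G1 X105.695 Y55.515 F1028
G1 X105.695 Y26.356
G1 X14.777 Y26.356
G1 X14.777 Y55.515
M5
G00 X49.280 Y22.350
M4 S888
G1 X46.405 Y31.198 F1028
G1 X38.879 Y36.666
G1 X29.575 Y36.666
G1 X22.049 Y31.198
G1 X19.174 Y22.350
G1 X22.049 Y13.502
G1 X29.575 Y8.034
G1 X38.879 Y8.034
G1 X46.405 Y13.502
G1 X49.280 Y22.350
M5
G00 X29.679 Y67.205
M4 S888
G1 X47.176 Y67.205 F1028
G1 X47.176 Y57.359
G1 X29.679 Y57.359
G1 X29.679 Y67.205
M5
G00 X73.476 Y59.063
M4 S888
G1 X100.461 Y59.063 F1028
G1 X100.461 Y32.406
G1 X73.476 Y32.406
G1 X73.476 Y59.063
M5
G00 X0.000 Y0.000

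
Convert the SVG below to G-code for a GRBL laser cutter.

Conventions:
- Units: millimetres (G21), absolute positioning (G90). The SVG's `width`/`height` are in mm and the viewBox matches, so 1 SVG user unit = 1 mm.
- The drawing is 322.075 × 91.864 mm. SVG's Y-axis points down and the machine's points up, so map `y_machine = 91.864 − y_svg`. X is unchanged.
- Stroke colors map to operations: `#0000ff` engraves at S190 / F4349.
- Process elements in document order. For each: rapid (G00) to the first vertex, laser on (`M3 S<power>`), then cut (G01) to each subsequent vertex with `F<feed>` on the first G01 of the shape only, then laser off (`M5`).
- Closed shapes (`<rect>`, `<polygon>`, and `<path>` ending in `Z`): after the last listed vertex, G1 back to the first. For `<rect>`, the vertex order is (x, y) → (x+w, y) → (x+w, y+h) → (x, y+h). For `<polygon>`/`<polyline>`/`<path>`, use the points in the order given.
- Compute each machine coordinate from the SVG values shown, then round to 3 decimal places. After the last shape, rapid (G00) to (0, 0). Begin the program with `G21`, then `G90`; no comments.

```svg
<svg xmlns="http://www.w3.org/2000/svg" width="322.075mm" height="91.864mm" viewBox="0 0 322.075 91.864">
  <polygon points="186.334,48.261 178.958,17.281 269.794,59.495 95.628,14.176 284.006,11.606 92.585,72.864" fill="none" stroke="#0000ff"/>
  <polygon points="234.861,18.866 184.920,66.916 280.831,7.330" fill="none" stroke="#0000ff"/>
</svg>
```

Since the viewBox matches the mm dimensions, user units are millimetres directly. The only transform is the Y-flip y_m = 91.864 − y_svg.

Shape 1 is a closed polygon drawn with `<polygon>`. Its stroke #0000ff means engrave at S190, F4349. After flipping Y the toolpath is (186.334,43.603) → (178.958,74.583) → (269.794,32.369) → (95.628,77.688) → (284.006,80.258) → (92.585,19.000) → (186.334,43.603), returning to the start.

Shape 2 is a closed polygon drawn with `<polygon>`. Its stroke #0000ff means engrave at S190, F4349. After flipping Y the toolpath is (234.861,72.998) → (184.920,24.948) → (280.831,84.534) → (234.861,72.998), returning to the start.

G21
G90
G00 X186.334 Y43.603
M3 S190
G01 X178.958 Y74.583 F4349
G01 X269.794 Y32.369
G01 X95.628 Y77.688
G01 X284.006 Y80.258
G01 X92.585 Y19.000
G01 X186.334 Y43.603
M5
G00 X234.861 Y72.998
M3 S190
G01 X184.920 Y24.948 F4349
G01 X280.831 Y84.534
G01 X234.861 Y72.998
M5
G00 X0.000 Y0.000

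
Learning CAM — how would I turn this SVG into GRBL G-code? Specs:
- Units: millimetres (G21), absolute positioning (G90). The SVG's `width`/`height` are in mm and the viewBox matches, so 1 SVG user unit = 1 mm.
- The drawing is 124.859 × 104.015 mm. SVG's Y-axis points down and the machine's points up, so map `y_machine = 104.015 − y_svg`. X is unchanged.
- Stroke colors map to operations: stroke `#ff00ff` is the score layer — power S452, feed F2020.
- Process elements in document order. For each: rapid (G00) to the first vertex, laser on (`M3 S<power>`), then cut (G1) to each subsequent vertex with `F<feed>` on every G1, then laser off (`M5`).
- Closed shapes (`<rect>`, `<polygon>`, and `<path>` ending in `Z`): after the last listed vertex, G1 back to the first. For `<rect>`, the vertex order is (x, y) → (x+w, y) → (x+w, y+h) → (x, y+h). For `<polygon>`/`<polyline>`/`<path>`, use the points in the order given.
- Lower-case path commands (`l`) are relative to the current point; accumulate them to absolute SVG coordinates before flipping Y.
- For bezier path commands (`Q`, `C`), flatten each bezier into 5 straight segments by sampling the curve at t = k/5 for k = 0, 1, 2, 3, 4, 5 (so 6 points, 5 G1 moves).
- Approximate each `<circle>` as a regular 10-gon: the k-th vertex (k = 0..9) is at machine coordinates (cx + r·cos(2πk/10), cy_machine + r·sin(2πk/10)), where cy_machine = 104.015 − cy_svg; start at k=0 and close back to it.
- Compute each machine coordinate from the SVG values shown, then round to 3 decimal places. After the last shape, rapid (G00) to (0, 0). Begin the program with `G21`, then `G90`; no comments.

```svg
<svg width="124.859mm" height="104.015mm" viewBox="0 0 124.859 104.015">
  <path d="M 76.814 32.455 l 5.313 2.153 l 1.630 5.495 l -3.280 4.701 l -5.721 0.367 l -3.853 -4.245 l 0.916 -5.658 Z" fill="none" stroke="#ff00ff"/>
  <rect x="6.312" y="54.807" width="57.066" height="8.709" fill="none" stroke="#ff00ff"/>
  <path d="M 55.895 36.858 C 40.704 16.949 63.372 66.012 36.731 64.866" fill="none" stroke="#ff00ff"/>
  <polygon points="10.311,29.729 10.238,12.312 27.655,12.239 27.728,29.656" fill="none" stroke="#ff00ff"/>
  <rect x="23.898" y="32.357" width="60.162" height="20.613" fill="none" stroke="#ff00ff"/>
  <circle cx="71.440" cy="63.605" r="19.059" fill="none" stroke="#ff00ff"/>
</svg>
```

G21
G90
G00 X76.814 Y71.560
M3 S452
G1 X82.127 Y69.407 F2020
G1 X83.757 Y63.912 F2020
G1 X80.477 Y59.211 F2020
G1 X74.756 Y58.844 F2020
G1 X70.903 Y63.089 F2020
G1 X71.819 Y68.747 F2020
G1 X76.814 Y71.560 F2020
M5
G00 X6.312 Y49.208
M3 S452
G1 X63.378 Y49.208 F2020
G1 X63.378 Y40.499 F2020
G1 X6.312 Y40.499 F2020
G1 X6.312 Y49.208 F2020
M5
G00 X55.895 Y67.157
M3 S452
G1 X50.626 Y71.779 F2020
G1 X50.259 Y65.569 F2020
G1 X50.611 Y54.247 F2020
G1 X47.496 Y43.533 F2020
G1 X36.731 Y39.149 F2020
M5
G00 X10.311 Y74.286
M3 S452
G1 X10.238 Y91.703 F2020
G1 X27.655 Y91.776 F2020
G1 X27.728 Y74.359 F2020
G1 X10.311 Y74.286 F2020
M5
G00 X23.898 Y71.658
M3 S452
G1 X84.060 Y71.658 F2020
G1 X84.060 Y51.045 F2020
G1 X23.898 Y51.045 F2020
G1 X23.898 Y71.658 F2020
M5
G00 X90.499 Y40.410
M3 S452
G1 X86.859 Y51.613 F2020
G1 X77.330 Y58.536 F2020
G1 X65.550 Y58.536 F2020
G1 X56.021 Y51.613 F2020
G1 X52.381 Y40.410 F2020
G1 X56.021 Y29.207 F2020
G1 X65.550 Y22.284 F2020
G1 X77.330 Y22.284 F2020
G1 X86.859 Y29.207 F2020
G1 X90.499 Y40.410 F2020
M5
G00 X0.000 Y0.000

viewBox `0 0 124.859 104.015` with mm width/height → 1 unit = 1 mm. Flip: y_m = 104.015 − y_svg.

**Shape 1** — `<path>` regular polygon, stroke `#ff00ff` → score (S452, F2020). Machine vertices: (76.814,71.560) → (82.127,69.407) → (83.757,63.912) → (80.477,59.211) → (74.756,58.844) → (70.903,63.089) → (71.819,68.747) → (76.814,71.560). Closed: final G1 returns to the first vertex.

**Shape 2** — `<rect>` rectangle, stroke `#ff00ff` → score (S452, F2020). Machine vertices: (6.312,49.208) → (63.378,49.208) → (63.378,40.499) → (6.312,40.499) → (6.312,49.208). Closed: final G1 returns to the first vertex.

**Shape 3** — `<path>` cubic bezier, stroke `#ff00ff` → score (S452, F2020). Control points (SVG): P0=(55.895,36.858), P1=(40.704,16.949), P2=(63.372,66.012), P3=(36.731,64.866); sampled at t=k/5. Machine vertices: (55.895,67.157) → (50.626,71.779) → (50.259,65.569) → (50.611,54.247) → (47.496,43.533) → (36.731,39.149). Open path.

**Shape 4** — `<polygon>` regular polygon, stroke `#ff00ff` → score (S452, F2020). Machine vertices: (10.311,74.286) → (10.238,91.703) → (27.655,91.776) → (27.728,74.359) → (10.311,74.286). Closed: final G1 returns to the first vertex.

**Shape 5** — `<rect>` rectangle, stroke `#ff00ff` → score (S452, F2020). Machine vertices: (23.898,71.658) → (84.060,71.658) → (84.060,51.045) → (23.898,51.045) → (23.898,71.658). Closed: final G1 returns to the first vertex.

**Shape 6** — `<circle>` circle, stroke `#ff00ff` → score (S452, F2020). Machine vertices: (90.499,40.410) → (86.859,51.613) → (77.330,58.536) → (65.550,58.536) → (56.021,51.613) → (52.381,40.410) → (56.021,29.207) → (65.550,22.284) → (77.330,22.284) → (86.859,29.207) → (90.499,40.410). Closed: final G1 returns to the first vertex.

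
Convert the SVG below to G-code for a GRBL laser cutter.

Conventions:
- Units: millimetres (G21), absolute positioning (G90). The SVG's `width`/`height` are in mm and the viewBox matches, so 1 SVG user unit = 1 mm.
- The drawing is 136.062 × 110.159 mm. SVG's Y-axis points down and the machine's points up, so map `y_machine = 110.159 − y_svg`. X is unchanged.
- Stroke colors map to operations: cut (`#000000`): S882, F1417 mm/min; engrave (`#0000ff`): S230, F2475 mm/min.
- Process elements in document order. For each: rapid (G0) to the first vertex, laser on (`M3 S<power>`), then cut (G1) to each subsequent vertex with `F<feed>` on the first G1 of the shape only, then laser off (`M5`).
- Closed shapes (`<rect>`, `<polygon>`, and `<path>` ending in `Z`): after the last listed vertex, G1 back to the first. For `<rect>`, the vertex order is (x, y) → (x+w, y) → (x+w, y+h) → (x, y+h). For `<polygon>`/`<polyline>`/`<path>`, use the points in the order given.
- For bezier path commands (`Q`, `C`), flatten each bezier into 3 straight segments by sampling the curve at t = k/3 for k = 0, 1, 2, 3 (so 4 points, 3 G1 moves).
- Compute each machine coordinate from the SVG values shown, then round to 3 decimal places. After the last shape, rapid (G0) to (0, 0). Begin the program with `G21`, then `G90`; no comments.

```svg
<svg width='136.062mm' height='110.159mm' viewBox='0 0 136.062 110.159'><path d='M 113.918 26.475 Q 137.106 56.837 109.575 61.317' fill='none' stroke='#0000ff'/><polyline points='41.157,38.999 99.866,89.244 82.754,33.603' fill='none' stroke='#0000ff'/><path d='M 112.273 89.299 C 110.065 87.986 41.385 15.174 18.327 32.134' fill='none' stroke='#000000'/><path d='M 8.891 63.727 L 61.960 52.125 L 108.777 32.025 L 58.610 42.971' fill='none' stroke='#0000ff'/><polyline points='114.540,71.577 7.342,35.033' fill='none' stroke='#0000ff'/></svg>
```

1 u = 1 mm; y_m = 110.159 − y.

[1] `<path>` quadratic bezier, #0000ff→engrave S230 F2475: (113.918,83.684) → (123.741,66.318) → (122.294,54.704) → (109.575,48.842)

[2] `<polyline>` open polyline, #0000ff→engrave S230 F2475: (41.157,71.160) → (99.866,20.915) → (82.754,76.556)

[3] `<path>` cubic bezier, #000000→cut S882 F1417: (112.273,20.860) → (92.059,40.033) → (52.441,71.034) → (18.327,78.025)

[4] `<path>` open polyline, #0000ff→engrave S230 F2475: (8.891,46.432) → (61.960,58.034) → (108.777,78.134) → (58.610,67.188)

[5] `<polyline>` line segment, #0000ff→engrave S230 F2475: (114.540,38.582) → (7.342,75.126)

G21
G90
G0 X113.918 Y83.684
M3 S230
G1 X123.741 Y66.318 F2475
G1 X122.294 Y54.704
G1 X109.575 Y48.842
M5
G0 X41.157 Y71.160
M3 S230
G1 X99.866 Y20.915 F2475
G1 X82.754 Y76.556
M5
G0 X112.273 Y20.860
M3 S882
G1 X92.059 Y40.033 F1417
G1 X52.441 Y71.034
G1 X18.327 Y78.025
M5
G0 X8.891 Y46.432
M3 S230
G1 X61.960 Y58.034 F2475
G1 X108.777 Y78.134
G1 X58.610 Y67.188
M5
G0 X114.540 Y38.582
M3 S230
G1 X7.342 Y75.126 F2475
M5
G0 X0.000 Y0.000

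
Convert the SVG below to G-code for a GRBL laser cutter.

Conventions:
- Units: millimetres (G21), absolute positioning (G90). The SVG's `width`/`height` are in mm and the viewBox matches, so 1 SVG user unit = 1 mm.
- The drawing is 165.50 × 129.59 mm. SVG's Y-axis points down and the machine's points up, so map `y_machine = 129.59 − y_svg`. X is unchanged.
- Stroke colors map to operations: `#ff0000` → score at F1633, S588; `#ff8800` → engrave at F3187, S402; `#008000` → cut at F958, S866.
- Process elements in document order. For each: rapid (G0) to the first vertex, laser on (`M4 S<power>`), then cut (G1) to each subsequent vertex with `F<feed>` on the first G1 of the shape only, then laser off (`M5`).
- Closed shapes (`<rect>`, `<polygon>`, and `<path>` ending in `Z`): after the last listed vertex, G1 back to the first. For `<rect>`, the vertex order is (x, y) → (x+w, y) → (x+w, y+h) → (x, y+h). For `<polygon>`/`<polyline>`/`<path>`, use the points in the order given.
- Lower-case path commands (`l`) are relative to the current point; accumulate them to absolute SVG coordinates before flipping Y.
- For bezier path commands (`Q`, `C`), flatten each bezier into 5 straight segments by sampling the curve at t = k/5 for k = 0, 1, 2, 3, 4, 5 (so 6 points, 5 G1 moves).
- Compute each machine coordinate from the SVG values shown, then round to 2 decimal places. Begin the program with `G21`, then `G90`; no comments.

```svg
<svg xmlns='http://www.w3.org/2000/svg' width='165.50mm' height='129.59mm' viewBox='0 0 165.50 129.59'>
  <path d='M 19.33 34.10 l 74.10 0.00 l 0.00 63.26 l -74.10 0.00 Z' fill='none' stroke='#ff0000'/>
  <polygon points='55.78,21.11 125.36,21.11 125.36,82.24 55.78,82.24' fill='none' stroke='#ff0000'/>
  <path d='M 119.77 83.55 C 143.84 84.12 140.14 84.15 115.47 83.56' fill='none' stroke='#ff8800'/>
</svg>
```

viewBox `0 0 165.50 129.59` with mm width/height → 1 unit = 1 mm. Flip: y_m = 129.59 − y_svg.

**Shape 1** — `<path>` rectangle, stroke `#ff0000` → score (S588, F1633). Machine vertices: (19.33,95.49) → (93.43,95.49) → (93.43,32.23) → (19.33,32.23) → (19.33,95.49). Closed: final G1 returns to the first vertex.

**Shape 2** — `<polygon>` rectangle, stroke `#ff0000` → score (S588, F1633). Machine vertices: (55.78,108.48) → (125.36,108.48) → (125.36,47.35) → (55.78,47.35) → (55.78,108.48). Closed: final G1 returns to the first vertex.

**Shape 3** — `<path>` cubic bezier, stroke `#ff8800` → engrave (S402, F3187). Control points (SVG): P0=(119.77,83.55), P1=(143.84,84.12), P2=(140.14,84.15), P3=(115.47,83.56); sampled at t=k/5. Machine vertices: (119.77,46.04) → (130.93,45.76) → (135.76,45.62) → (134.57,45.61) → (127.70,45.75) → (115.47,46.03). Open path.

G21
G90
G0 X19.33 Y95.49
M4 S588
G1 X93.43 Y95.49 F1633
G1 X93.43 Y32.23
G1 X19.33 Y32.23
G1 X19.33 Y95.49
M5
G0 X55.78 Y108.48
M4 S588
G1 X125.36 Y108.48 F1633
G1 X125.36 Y47.35
G1 X55.78 Y47.35
G1 X55.78 Y108.48
M5
G0 X119.77 Y46.04
M4 S402
G1 X130.93 Y45.76 F3187
G1 X135.76 Y45.62
G1 X134.57 Y45.61
G1 X127.70 Y45.75
G1 X115.47 Y46.03
M5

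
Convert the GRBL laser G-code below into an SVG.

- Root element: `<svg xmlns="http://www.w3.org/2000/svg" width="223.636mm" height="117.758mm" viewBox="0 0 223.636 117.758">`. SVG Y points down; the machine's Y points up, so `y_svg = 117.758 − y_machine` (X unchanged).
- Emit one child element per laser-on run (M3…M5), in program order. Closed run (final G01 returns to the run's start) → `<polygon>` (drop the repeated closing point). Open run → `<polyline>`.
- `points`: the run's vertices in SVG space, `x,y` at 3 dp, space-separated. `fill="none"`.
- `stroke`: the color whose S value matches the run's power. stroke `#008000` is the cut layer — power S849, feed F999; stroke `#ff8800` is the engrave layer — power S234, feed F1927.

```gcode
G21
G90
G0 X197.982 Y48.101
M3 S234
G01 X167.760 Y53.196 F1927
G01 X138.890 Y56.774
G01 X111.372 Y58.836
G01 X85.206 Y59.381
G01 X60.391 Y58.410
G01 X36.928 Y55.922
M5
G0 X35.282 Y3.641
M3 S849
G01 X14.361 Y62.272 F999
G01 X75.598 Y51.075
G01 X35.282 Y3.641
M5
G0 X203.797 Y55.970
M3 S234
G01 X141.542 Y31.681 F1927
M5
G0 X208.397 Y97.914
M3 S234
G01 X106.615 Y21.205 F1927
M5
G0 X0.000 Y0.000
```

<svg xmlns="http://www.w3.org/2000/svg" width="223.636mm" height="117.758mm" viewBox="0 0 223.636 117.758">
  <polyline points="197.982,69.657 167.760,64.562 138.890,60.984 111.372,58.922 85.206,58.377 60.391,59.348 36.928,61.836" fill="none" stroke="#ff8800"/>
  <polygon points="35.282,114.117 14.361,55.486 75.598,66.683" fill="none" stroke="#008000"/>
  <polyline points="203.797,61.788 141.542,86.077" fill="none" stroke="#ff8800"/>
  <polyline points="208.397,19.844 106.615,96.553" fill="none" stroke="#ff8800"/>
</svg>

Machine Y-up, SVG Y-down with viewBox height 117.758, so y_svg = 117.758 − y_machine; X carries over.

Run 1: S234 ⇒ engrave layer `#ff8800`. The run is open, so emit a `<polyline>` with points (Y-flipped): 197.982,69.657 167.760,64.562 138.890,60.984 111.372,58.922 85.206,58.377 60.391,59.348 36.928,61.836.

Run 2: power S849 maps to stroke `#008000` (cut). The run returns to its start, so emit a `<polygon>` with points (Y-flipped): 35.282,114.117 14.361,55.486 75.598,66.683.

Run 3: the run's S234 means `#ff8800` (engrave). The run is open, so emit a `<polyline>` with points (Y-flipped): 203.797,61.788 141.542,86.077.

Run 4: power S234 maps to stroke `#ff8800` (engrave). The run is open, so emit a `<polyline>` with points (Y-flipped): 208.397,19.844 106.615,96.553.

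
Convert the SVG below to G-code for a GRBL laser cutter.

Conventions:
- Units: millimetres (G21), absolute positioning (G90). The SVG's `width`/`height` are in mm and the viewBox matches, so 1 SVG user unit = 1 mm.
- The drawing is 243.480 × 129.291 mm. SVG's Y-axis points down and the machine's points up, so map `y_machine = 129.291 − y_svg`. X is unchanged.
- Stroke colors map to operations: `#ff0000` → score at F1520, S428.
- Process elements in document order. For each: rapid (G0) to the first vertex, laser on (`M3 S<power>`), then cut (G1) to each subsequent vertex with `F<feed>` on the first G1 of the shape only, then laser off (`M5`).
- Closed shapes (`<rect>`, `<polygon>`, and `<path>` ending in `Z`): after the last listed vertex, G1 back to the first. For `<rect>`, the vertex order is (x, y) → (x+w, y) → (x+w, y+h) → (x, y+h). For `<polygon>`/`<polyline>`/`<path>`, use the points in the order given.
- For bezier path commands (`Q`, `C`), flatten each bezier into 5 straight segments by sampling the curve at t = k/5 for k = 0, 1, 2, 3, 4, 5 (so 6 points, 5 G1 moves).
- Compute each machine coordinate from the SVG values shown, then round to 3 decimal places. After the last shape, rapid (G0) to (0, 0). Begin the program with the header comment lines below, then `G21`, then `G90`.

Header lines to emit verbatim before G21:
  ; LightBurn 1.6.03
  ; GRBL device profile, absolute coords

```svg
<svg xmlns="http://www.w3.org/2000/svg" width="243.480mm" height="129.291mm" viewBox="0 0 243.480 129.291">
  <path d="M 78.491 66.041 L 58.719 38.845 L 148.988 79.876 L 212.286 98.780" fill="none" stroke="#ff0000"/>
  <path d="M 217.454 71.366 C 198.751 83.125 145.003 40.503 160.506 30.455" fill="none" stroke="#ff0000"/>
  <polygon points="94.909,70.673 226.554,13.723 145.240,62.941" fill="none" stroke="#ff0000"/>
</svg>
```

; LightBurn 1.6.03
; GRBL device profile, absolute coords
G21
G90
G0 X78.491 Y63.250
M3 S428
G1 X58.719 Y90.446 F1520
G1 X148.988 Y49.415
G1 X212.286 Y30.511
M5
G0 X217.454 Y57.925
M3 S428
G1 X202.861 Y56.700 F1520
G1 X184.864 Y64.352
G1 X168.468 Y76.708
G1 X158.680 Y89.594
G1 X160.506 Y98.836
M5
G0 X94.909 Y58.618
M3 S428
G1 X226.554 Y115.568 F1520
G1 X145.240 Y66.350
G1 X94.909 Y58.618
M5
G0 X0.000 Y0.000

viewBox `0 0 243.480 129.291` with mm width/height → 1 unit = 1 mm. Flip: y_m = 129.291 − y_svg.

**Shape 1** — `<path>` open polyline, stroke `#ff0000` → score (S428, F1520). Machine vertices: (78.491,63.250) → (58.719,90.446) → (148.988,49.415) → (212.286,30.511). Open path.

**Shape 2** — `<path>` cubic bezier, stroke `#ff0000` → score (S428, F1520). Control points (SVG): P0=(217.454,71.366), P1=(198.751,83.125), P2=(145.003,40.503), P3=(160.506,30.455); sampled at t=k/5. Machine vertices: (217.454,57.925) → (202.861,56.700) → (184.864,64.352) → (168.468,76.708) → (158.680,89.594) → (160.506,98.836). Open path.

**Shape 3** — `<polygon>` closed polygon, stroke `#ff0000` → score (S428, F1520). Machine vertices: (94.909,58.618) → (226.554,115.568) → (145.240,66.350) → (94.909,58.618). Closed: final G1 returns to the first vertex.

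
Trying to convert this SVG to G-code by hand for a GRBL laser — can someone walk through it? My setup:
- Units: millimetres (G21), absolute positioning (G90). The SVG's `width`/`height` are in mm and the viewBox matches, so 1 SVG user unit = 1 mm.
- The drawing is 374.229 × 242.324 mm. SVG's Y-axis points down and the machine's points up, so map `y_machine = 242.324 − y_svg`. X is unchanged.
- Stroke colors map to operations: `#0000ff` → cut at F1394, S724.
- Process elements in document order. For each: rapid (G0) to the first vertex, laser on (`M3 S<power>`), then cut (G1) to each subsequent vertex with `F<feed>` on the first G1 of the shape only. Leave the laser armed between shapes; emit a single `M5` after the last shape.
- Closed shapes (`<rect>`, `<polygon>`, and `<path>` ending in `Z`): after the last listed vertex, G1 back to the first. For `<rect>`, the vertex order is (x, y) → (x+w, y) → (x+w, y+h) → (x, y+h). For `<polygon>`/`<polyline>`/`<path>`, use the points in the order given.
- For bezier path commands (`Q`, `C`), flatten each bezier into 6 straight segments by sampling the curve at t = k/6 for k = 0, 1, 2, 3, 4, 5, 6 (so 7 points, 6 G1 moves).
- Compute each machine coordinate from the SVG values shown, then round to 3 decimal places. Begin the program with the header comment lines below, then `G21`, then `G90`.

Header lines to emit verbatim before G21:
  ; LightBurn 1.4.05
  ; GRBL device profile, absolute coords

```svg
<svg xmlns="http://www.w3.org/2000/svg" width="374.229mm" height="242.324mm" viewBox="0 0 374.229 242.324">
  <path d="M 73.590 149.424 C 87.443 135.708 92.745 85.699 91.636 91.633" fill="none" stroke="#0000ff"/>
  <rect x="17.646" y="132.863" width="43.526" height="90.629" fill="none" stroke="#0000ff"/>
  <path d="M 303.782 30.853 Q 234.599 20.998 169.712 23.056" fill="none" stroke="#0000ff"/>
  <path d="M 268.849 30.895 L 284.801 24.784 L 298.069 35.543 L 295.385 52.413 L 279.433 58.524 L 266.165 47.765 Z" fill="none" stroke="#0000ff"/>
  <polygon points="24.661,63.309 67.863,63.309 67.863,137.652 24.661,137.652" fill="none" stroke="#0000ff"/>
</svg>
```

viewBox `0 0 374.229 242.324` with mm width/height → 1 unit = 1 mm. Flip: y_m = 242.324 − y_svg.

**Shape 1** — `<path>` cubic bezier, stroke `#0000ff` → cut (S724, F1394). Control points (SVG): P0=(73.590,149.424), P1=(87.443,135.708), P2=(92.745,85.699), P3=(91.636,91.633); sampled at t=k/6. Machine vertices: (73.590,92.900) → (79.814,102.355) → (84.672,115.298) → (88.224,129.164) → (90.529,141.393) → (91.646,149.423) → (91.636,150.691). Open path.

**Shape 2** — `<rect>` rectangle, stroke `#0000ff` → cut (S724, F1394). Machine vertices: (17.646,109.461) → (61.172,109.461) → (61.172,18.832) → (17.646,18.832) → (17.646,109.461). Closed: final G1 returns to the first vertex.

**Shape 3** — `<path>` quadratic bezier, stroke `#0000ff` → cut (S724, F1394). Control points (SVG): P0=(303.782,30.853), P1=(234.599,20.998), P2=(169.712,23.056); sampled at t=k/6. Machine vertices: (303.782,211.471) → (280.840,214.425) → (258.137,216.717) → (235.673,218.348) → (213.447,219.316) → (191.460,219.623) → (169.712,219.268). Open path.

**Shape 4** — `<path>` regular polygon, stroke `#0000ff` → cut (S724, F1394). Machine vertices: (268.849,211.429) → (284.801,217.540) → (298.069,206.781) → (295.385,189.911) → (279.433,183.800) → (266.165,194.559) → (268.849,211.429). Closed: final G1 returns to the first vertex.

**Shape 5** — `<polygon>` rectangle, stroke `#0000ff` → cut (S724, F1394). Machine vertices: (24.661,179.015) → (67.863,179.015) → (67.863,104.672) → (24.661,104.672) → (24.661,179.015). Closed: final G1 returns to the first vertex.

; LightBurn 1.4.05
; GRBL device profile, absolute coords
G21
G90
G0 X73.590 Y92.900
M3 S724
G1 X79.814 Y102.355 F1394
G1 X84.672 Y115.298
G1 X88.224 Y129.164
G1 X90.529 Y141.393
G1 X91.646 Y149.423
G1 X91.636 Y150.691
G0 X17.646 Y109.461
M3 S724
G1 X61.172 Y109.461 F1394
G1 X61.172 Y18.832
G1 X17.646 Y18.832
G1 X17.646 Y109.461
G0 X303.782 Y211.471
M3 S724
G1 X280.840 Y214.425 F1394
G1 X258.137 Y216.717
G1 X235.673 Y218.348
G1 X213.447 Y219.316
G1 X191.460 Y219.623
G1 X169.712 Y219.268
G0 X268.849 Y211.429
M3 S724
G1 X284.801 Y217.540 F1394
G1 X298.069 Y206.781
G1 X295.385 Y189.911
G1 X279.433 Y183.800
G1 X266.165 Y194.559
G1 X268.849 Y211.429
G0 X24.661 Y179.015
M3 S724
G1 X67.863 Y179.015 F1394
G1 X67.863 Y104.672
G1 X24.661 Y104.672
G1 X24.661 Y179.015
M5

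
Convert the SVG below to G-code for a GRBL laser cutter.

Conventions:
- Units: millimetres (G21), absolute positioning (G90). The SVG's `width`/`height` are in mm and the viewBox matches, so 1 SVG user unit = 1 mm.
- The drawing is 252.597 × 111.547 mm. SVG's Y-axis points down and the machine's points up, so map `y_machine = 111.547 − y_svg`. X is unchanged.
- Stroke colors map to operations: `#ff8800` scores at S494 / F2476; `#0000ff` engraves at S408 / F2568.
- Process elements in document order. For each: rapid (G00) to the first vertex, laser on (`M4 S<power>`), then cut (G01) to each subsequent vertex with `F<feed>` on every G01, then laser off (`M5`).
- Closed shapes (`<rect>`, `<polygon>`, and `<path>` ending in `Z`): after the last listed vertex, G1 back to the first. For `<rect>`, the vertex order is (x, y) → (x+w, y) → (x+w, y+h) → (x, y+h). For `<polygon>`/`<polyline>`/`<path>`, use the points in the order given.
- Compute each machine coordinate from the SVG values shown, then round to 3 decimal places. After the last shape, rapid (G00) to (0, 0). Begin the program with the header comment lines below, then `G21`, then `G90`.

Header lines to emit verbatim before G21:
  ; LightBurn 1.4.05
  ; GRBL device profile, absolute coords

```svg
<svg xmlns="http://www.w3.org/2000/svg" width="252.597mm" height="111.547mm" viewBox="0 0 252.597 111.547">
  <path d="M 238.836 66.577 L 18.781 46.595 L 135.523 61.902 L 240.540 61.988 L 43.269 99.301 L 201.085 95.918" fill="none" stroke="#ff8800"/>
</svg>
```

Since the viewBox matches the mm dimensions, user units are millimetres directly. The only transform is the Y-flip y_m = 111.547 − y_svg.

Shape 1 is a open polyline drawn with `<path>`. Its stroke #ff8800 means score at S494, F2476. After flipping Y the toolpath is (238.836,44.970) → (18.781,64.952) → (135.523,49.645) → (240.540,49.559) → (43.269,12.246) → (201.085,15.629).

; LightBurn 1.4.05
; GRBL device profile, absolute coords
G21
G90
G00 X238.836 Y44.970
M4 S494
G01 X18.781 Y64.952 F2476
G01 X135.523 Y49.645 F2476
G01 X240.540 Y49.559 F2476
G01 X43.269 Y12.246 F2476
G01 X201.085 Y15.629 F2476
M5
G00 X0.000 Y0.000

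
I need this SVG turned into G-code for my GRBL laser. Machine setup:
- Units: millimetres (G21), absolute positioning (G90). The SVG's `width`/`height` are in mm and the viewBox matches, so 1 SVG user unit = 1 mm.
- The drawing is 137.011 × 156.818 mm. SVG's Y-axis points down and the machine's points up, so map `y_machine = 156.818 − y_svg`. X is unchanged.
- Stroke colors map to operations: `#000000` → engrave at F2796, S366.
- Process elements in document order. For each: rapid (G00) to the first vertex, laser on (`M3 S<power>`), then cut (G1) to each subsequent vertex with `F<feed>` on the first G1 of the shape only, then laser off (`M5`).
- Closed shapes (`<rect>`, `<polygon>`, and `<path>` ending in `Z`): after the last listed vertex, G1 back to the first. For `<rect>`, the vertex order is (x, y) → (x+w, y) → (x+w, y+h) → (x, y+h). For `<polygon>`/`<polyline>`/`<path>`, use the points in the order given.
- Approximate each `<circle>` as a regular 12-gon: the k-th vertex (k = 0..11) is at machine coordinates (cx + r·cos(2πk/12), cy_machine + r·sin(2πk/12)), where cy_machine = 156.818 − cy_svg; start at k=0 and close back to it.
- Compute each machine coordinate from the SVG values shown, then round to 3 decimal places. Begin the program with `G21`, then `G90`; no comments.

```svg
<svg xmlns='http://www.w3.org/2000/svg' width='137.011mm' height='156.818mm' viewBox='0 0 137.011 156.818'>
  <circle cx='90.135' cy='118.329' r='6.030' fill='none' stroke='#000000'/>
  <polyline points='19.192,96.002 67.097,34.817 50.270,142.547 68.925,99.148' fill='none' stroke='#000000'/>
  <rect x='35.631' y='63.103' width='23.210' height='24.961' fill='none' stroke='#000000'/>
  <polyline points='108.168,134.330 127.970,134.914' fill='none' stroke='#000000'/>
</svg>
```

Since the viewBox matches the mm dimensions, user units are millimetres directly. The only transform is the Y-flip y_m = 156.818 − y_svg.

Shape 1 is a circle drawn with `<circle>`. Its stroke #000000 means engrave at S366, F2796. After flipping Y the toolpath is (96.165,38.489) → (95.357,41.504) → (93.150,43.711) → (90.135,44.519) → (87.120,43.711) → (84.913,41.504) → (84.105,38.489) → (84.913,35.474) → (87.120,33.267) → (90.135,32.459) → (93.150,33.267) → (95.357,35.474) → (96.165,38.489), returning to the start.

Shape 2 is a open polyline drawn with `<polyline>`. Its stroke #000000 means engrave at S366, F2796. After flipping Y the toolpath is (19.192,60.816) → (67.097,122.001) → (50.270,14.271) → (68.925,57.670).

Shape 3 is a rectangle drawn with `<rect>`. Its stroke #000000 means engrave at S366, F2796. After flipping Y the toolpath is (35.631,93.715) → (58.841,93.715) → (58.841,68.754) → (35.631,68.754) → (35.631,93.715), returning to the start.

Shape 4 is a line segment drawn with `<polyline>`. Its stroke #000000 means engrave at S366, F2796. After flipping Y the toolpath is (108.168,22.488) → (127.970,21.904).

G21
G90
G00 X96.165 Y38.489
M3 S366
G1 X95.357 Y41.504 F2796
G1 X93.150 Y43.711
G1 X90.135 Y44.519
G1 X87.120 Y43.711
G1 X84.913 Y41.504
G1 X84.105 Y38.489
G1 X84.913 Y35.474
G1 X87.120 Y33.267
G1 X90.135 Y32.459
G1 X93.150 Y33.267
G1 X95.357 Y35.474
G1 X96.165 Y38.489
M5
G00 X19.192 Y60.816
M3 S366
G1 X67.097 Y122.001 F2796
G1 X50.270 Y14.271
G1 X68.925 Y57.670
M5
G00 X35.631 Y93.715
M3 S366
G1 X58.841 Y93.715 F2796
G1 X58.841 Y68.754
G1 X35.631 Y68.754
G1 X35.631 Y93.715
M5
G00 X108.168 Y22.488
M3 S366
G1 X127.970 Y21.904 F2796
M5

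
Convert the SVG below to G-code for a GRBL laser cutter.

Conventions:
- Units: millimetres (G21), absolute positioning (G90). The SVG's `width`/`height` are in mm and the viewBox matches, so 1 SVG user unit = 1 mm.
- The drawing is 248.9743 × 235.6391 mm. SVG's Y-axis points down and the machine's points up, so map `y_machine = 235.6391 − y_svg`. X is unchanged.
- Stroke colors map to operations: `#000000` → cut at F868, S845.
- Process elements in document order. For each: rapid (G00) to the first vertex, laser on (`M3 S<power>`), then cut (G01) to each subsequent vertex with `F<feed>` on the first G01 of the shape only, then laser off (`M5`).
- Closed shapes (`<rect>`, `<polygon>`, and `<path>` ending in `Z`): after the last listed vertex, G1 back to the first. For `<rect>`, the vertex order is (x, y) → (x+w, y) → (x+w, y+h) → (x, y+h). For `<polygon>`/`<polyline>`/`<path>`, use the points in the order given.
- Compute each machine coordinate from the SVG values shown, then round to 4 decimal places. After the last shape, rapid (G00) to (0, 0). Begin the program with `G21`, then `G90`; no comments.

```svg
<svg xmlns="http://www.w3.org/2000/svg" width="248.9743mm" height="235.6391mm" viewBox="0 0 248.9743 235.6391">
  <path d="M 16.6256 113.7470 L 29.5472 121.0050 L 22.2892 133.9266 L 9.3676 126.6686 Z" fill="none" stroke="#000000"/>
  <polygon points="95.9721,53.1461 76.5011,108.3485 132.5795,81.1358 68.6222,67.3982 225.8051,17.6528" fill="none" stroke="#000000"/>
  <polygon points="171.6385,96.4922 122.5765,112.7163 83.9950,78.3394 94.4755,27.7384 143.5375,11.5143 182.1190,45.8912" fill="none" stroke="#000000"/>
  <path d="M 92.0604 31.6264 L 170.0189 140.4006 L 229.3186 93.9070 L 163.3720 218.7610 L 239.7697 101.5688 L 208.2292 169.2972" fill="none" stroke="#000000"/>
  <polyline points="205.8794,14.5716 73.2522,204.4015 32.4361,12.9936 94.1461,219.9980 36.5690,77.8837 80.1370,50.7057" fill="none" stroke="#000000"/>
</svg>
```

G21
G90
G00 X16.6256 Y121.8921
M3 S845
G01 X29.5472 Y114.6341 F868
G01 X22.2892 Y101.7125
G01 X9.3676 Y108.9705
G01 X16.6256 Y121.8921
M5
G00 X95.9721 Y182.4930
M3 S845
G01 X76.5011 Y127.2906 F868
G01 X132.5795 Y154.5033
G01 X68.6222 Y168.2409
G01 X225.8051 Y217.9863
G01 X95.9721 Y182.4930
M5
G00 X171.6385 Y139.1469
M3 S845
G01 X122.5765 Y122.9228 F868
G01 X83.9950 Y157.2997
G01 X94.4755 Y207.9007
G01 X143.5375 Y224.1248
G01 X182.1190 Y189.7479
G01 X171.6385 Y139.1469
M5
G00 X92.0604 Y204.0127
M3 S845
G01 X170.0189 Y95.2385 F868
G01 X229.3186 Y141.7321
G01 X163.3720 Y16.8781
G01 X239.7697 Y134.0703
G01 X208.2292 Y66.3419
M5
G00 X205.8794 Y221.0675
M3 S845
G01 X73.2522 Y31.2376 F868
G01 X32.4361 Y222.6455
G01 X94.1461 Y15.6411
G01 X36.5690 Y157.7554
G01 X80.1370 Y184.9334
M5
G00 X0.0000 Y0.0000

1 u = 1 mm; y_m = 235.6391 − y.

[1] `<path>` regular polygon, #000000→cut S845 F868: (16.6256,121.8921) → (29.5472,114.6341) → (22.2892,101.7125) → (9.3676,108.9705) → (16.6256,121.8921) (closed)

[2] `<polygon>` closed polygon, #000000→cut S845 F868: (95.9721,182.4930) → (76.5011,127.2906) → (132.5795,154.5033) → (68.6222,168.2409) → (225.8051,217.9863) → (95.9721,182.4930) (closed)

[3] `<polygon>` regular polygon, #000000→cut S845 F868: (171.6385,139.1469) → (122.5765,122.9228) → (83.9950,157.2997) → (94.4755,207.9007) → (143.5375,224.1248) → (182.1190,189.7479) → (171.6385,139.1469) (closed)

[4] `<path>` open polyline, #000000→cut S845 F868: (92.0604,204.0127) → (170.0189,95.2385) → (229.3186,141.7321) → (163.3720,16.8781) → (239.7697,134.0703) → (208.2292,66.3419)

[5] `<polyline>` open polyline, #000000→cut S845 F868: (205.8794,221.0675) → (73.2522,31.2376) → (32.4361,222.6455) → (94.1461,15.6411) → (36.5690,157.7554) → (80.1370,184.9334)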